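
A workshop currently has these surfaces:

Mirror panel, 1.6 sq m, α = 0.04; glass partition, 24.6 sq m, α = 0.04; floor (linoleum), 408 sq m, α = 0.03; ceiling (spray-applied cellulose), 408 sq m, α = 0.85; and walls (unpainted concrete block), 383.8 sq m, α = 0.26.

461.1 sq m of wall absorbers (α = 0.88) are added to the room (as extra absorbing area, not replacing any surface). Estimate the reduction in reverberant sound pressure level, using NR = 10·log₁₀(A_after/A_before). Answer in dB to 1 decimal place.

2.7 dB

A_before = Σ Sᵢαᵢ = 1.6×0.04 + 24.6×0.04 + 408×0.03 + 408×0.85 + 383.8×0.26 = 459.876 sabins.
Added absorption = 461.1 × 0.88 = 405.768 sabins.
New total A_after = 865.644 sabins.
Reduction = 10 log₁₀(A_after/A_before) = 10 log₁₀(1.8823) = 2.7 dB.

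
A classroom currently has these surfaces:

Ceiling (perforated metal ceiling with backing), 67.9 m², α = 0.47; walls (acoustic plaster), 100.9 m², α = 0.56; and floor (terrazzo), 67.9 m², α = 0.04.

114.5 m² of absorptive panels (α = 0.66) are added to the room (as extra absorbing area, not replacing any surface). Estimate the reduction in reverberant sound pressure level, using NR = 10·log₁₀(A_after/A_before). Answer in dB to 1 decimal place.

2.6 dB

Total absorption A_before = 67.9·0.47 + 100.9·0.56 + 67.9·0.04
  = 31.913 + 56.504 + 2.716 = 91.133 m² sabins.
Added absorption = 114.5 × 0.66 = 75.570 sabins.
New total A_after = 166.703 sabins.
NR = 10·log₁₀(166.703/91.133) = 2.6 dB.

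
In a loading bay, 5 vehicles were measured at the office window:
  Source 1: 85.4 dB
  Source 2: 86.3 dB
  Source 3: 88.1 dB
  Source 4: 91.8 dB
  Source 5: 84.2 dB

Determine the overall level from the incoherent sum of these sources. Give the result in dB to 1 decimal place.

95.0 dB

Converting to relative power and adding: 10^(85.4/10) + 10^(86.3/10) + 10^(88.1/10) + 10^(91.8/10) + 10^(84.2/10) = 3.196e+09.
Combined level = 10 log₁₀(3.196e+09) = 95.0 dB.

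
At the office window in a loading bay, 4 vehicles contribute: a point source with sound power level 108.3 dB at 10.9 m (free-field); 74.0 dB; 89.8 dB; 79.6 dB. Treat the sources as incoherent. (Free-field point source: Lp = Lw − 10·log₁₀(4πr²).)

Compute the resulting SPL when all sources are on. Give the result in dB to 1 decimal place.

90.5 dB

Source at 10.9 m: Lp = 108.3 − 10·log₁₀(4π·10.9²) = 108.3 − 10·log₁₀(1493.010) = 76.6 dB.
Converting to relative power and adding: 10^(76.6/10) + 10^(74.0/10) + 10^(89.8/10) + 10^(79.6/10) = 1.117e+09.
L_total = 10·log₁₀(1.117e+09) = 90.5 dB.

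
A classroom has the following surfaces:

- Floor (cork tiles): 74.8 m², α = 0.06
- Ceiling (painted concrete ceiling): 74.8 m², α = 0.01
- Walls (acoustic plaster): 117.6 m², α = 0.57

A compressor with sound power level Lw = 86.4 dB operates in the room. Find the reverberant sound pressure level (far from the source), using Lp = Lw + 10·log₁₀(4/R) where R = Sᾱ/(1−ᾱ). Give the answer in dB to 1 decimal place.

72.5 dB

A = 72.268 sabins; S = 267.2 m².
ᾱ = 0.2705, so room constant R = A/(1−ᾱ) = 99.065 m².
Lp = Lw + 10 log₁₀(4/R) = 86.4 -13.94 = 72.5 dB.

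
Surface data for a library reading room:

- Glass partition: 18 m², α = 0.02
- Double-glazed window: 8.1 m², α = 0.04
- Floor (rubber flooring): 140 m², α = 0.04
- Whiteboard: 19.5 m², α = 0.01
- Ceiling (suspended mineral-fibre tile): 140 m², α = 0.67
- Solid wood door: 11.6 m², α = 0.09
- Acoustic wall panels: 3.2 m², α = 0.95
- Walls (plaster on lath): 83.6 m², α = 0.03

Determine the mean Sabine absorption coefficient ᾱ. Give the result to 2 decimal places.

S = Σ Sᵢ = 18 + 8.1 + 140 + 19.5 + 140 + 11.6 + 3.2 + 83.6 = 424.0 m².
A = 18×0.02 + 8.1×0.04 + 140×0.04 + 19.5×0.01 + 140×0.67 + 11.6×0.09 + 3.2×0.95 + 83.6×0.03 = 106.871 sabins.
ᾱ = A/S = 0.25.

0.25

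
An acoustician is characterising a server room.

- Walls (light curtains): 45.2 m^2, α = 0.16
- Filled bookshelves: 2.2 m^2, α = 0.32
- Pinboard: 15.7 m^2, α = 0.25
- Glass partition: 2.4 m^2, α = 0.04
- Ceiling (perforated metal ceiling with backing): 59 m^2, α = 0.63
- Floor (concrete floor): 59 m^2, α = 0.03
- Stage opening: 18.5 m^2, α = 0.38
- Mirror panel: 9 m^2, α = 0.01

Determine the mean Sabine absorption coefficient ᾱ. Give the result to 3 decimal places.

0.275

Total surface area S = 211.0 m^2.
Weighted sum Σ Sα = 58.017.
ᾱ = A/S = 0.275.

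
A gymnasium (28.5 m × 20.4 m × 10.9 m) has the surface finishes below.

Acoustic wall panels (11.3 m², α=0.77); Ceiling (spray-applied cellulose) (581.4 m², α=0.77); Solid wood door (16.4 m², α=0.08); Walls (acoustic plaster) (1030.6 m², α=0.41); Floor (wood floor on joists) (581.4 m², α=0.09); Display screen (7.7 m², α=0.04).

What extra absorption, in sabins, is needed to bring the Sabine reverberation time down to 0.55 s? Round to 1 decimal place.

Equivalent absorption area: A₁ = 11.3*0.77 + 581.4*0.77 + 16.4*0.08 + 1030.6*0.41 + 581.4*0.09 + 7.7*0.04 = 932.871 m².
For T = 0.55 s, need A₂ = 0.161·V/T = 0.161·6337.26/0.55 = 1855.089 sabins.
Shortfall: 1855.089 − 932.871 = 922.2 sabins.

922.2 sabins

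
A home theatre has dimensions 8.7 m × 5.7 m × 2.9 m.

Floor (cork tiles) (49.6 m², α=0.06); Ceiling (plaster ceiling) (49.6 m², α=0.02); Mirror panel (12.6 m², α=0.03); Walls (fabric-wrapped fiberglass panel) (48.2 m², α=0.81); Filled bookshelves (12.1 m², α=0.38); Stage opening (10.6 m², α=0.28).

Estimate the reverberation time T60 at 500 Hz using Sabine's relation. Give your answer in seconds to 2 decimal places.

0.45 seconds

Total absorption A = 49.6·0.06 + 49.6·0.02 + 12.6·0.03 + 48.2·0.81 + 12.1·0.38 + 10.6·0.28
  = 2.976 + 0.992 + 0.378 + 39.042 + 4.598 + 2.968 = 50.954 m² sabins.
Volume V = 8.7 × 5.7 × 2.9 = 143.811 m³.
Sabine: RT60 = 0.161 × 143.811 / 50.954 = 0.45 s.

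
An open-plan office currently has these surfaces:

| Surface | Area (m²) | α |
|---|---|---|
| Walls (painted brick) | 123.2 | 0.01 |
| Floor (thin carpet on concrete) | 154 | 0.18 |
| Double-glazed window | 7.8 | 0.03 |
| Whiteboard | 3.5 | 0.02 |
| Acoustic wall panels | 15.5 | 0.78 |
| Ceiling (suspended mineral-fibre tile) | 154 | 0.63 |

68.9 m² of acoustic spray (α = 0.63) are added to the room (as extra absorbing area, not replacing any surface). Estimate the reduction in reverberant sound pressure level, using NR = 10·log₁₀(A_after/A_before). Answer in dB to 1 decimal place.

A_before = Σ Sᵢαᵢ = 123.2×0.01 + 154×0.18 + 7.8×0.03 + 3.5×0.02 + 15.5×0.78 + 154×0.63 = 138.366 sabins.
Treatment contributes 68.9·0.63 = 43.407 sabins.
New total A_after = 181.773 sabins.
NR = 10·log₁₀(181.773/138.366) = 1.2 dB.

1.2 dB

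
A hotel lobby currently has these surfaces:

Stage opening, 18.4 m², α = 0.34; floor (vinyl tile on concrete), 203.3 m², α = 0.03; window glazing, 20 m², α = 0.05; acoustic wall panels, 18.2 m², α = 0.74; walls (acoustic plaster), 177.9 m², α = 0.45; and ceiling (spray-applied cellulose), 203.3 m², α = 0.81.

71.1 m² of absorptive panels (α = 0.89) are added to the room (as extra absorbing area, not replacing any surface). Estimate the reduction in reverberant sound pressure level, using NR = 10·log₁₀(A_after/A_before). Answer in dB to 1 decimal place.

0.9 dB

Total absorption A_before = 18.4×0.34 + 203.3×0.03 + 20×0.05 + 18.2×0.74 + 177.9×0.45 + 203.3×0.81
  = 6.256 + 6.099 + 1.000 + 13.468 + 80.055 + 164.673 = 271.551 m² sabins.
Added absorption = 71.1 × 0.89 = 63.279 sabins.
New total A_after = 334.830 sabins.
NR = 10·log₁₀(334.830/271.551) = 0.9 dB.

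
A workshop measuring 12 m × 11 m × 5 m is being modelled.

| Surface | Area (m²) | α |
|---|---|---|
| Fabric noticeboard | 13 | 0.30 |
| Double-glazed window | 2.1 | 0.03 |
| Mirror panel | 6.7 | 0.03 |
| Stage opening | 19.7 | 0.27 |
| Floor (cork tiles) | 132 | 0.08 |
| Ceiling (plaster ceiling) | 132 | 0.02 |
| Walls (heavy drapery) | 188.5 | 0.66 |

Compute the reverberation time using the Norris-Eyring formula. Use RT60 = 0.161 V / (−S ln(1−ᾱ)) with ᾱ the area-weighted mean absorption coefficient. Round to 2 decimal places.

0.61 s

S = Σ Sᵢ = 494.0 m².
Absorption A = 13·0.30 + 2.1·0.03 + 6.7·0.03 + 19.7·0.27 + 132·0.08 + 132·0.02 + 188.5·0.66 = 147.093 sabins.
Mean coefficient ᾱ = A/S = 0.2978.
Eyring denominator: −S ln(1−ᾱ) = 174.647.
V = 12 × 11 × 5 = 660 m³.
T = 0.161·V/[−S·ln(1−ᾱ)] = 0.161·660/174.647 = 0.61 s.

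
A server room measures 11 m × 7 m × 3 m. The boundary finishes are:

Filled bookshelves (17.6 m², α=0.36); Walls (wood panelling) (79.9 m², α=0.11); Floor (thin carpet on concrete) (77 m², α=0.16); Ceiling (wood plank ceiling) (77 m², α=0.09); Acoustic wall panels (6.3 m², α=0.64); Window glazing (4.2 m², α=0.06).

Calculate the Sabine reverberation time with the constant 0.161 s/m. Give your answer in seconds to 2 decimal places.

A = Σ Sᵢαᵢ = 17.6×0.36 + 79.9×0.11 + 77×0.16 + 77×0.09 + 6.3×0.64 + 4.2×0.06 = 38.659 sabins.
Volume V = 11 × 7 × 3 = 231 m³.
T = 0.161 V/A = 0.161·231/38.659 = 0.96 s.

0.96 s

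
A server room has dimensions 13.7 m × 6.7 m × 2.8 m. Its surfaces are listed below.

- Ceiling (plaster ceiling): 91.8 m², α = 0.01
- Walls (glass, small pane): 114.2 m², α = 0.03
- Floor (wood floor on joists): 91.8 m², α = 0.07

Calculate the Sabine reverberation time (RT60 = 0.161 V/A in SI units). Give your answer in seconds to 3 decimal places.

Equivalent absorption area: A = 91.8×0.01 + 114.2×0.03 + 91.8×0.07 = 10.770 m².
Room volume: 257.012 m³.
Sabine: RT60 = 0.161 × 257.012 / 10.770 = 3.842 s.

3.842 seconds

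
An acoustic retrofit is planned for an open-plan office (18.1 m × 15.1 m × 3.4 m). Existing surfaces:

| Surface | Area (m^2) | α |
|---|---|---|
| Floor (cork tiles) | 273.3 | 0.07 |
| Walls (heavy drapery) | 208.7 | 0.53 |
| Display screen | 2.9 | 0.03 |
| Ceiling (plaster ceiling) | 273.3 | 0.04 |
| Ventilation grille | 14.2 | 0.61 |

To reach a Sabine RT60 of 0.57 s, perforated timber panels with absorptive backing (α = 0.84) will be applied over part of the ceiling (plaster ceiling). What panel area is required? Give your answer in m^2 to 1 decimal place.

Summing Sᵢαᵢ: 19.131 + 110.611 + 0.087 + 10.932 + 8.662 → A₁ = 149.423 sabins.
Required A₂ = 0.161·929.254/0.57 = 262.473 sabins.
ΔA needed = 262.473 − 149.423 = 113.050 sabins.
Each m^2 of panel replacing the ceiling (plaster ceiling) adds (0.84 − 0.04) = 0.80 sabins.
Area = ΔA/Δα = 113.050/0.80 = 141.3 m^2.

141.3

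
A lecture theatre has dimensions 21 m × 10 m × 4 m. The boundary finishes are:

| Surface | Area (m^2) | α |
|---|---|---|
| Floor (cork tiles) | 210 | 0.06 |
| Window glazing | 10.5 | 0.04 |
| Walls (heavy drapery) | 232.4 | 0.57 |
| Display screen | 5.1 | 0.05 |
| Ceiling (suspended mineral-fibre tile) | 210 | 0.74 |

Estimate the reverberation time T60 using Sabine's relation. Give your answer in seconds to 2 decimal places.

Total absorption A = 210*0.06 + 10.5*0.04 + 232.4*0.57 + 5.1*0.05 + 210*0.74
  = 12.600 + 0.420 + 132.468 + 0.255 + 155.400 = 301.143 m^2 sabins.
V = 21·10·4 = 840 m³.
RT60 = 0.161 · V / A = 0.161 × 840 / 301.143 = 0.45 s.

0.45 seconds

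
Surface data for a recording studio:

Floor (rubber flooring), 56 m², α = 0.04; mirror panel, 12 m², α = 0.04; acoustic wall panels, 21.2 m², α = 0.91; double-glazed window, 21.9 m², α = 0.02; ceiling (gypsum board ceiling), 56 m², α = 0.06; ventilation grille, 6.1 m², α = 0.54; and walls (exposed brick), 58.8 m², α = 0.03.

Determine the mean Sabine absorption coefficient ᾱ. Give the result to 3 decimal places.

0.133

S = Σ Sᵢ = 56 + 12 + 21.2 + 21.9 + 56 + 6.1 + 58.8 = 232.0 m².
A = 56×0.04 + 12×0.04 + 21.2×0.91 + 21.9×0.02 + 56×0.06 + 6.1×0.54 + 58.8×0.03 = 30.868 sabins.
ᾱ = 30.868 / 232.0 = 0.133.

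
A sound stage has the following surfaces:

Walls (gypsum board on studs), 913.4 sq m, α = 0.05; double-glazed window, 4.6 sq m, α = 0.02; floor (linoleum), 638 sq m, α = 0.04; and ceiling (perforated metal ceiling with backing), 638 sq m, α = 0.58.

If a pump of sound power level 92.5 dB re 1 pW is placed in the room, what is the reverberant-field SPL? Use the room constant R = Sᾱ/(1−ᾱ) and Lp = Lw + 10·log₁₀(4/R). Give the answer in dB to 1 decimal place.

Σ(Sᵢαᵢ) = 913.4×0.05 + 4.6×0.02 + 638×0.04 + 638×0.58 = 441.322; total area S = 2194.0 sq m.
ᾱ = 0.2011, so room constant R = A/(1−ᾱ) = 552.412 sq m.
Lp = Lw + 10 log₁₀(4/R) = 92.5 -21.40 = 71.1 dB.

71.1 dB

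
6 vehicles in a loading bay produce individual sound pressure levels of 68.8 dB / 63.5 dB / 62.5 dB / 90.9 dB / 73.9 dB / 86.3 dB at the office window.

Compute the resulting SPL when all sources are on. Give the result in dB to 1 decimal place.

92.3 dB

Σ 10^(Lᵢ/10) = 1.693e+09.
Combined level = 10 log₁₀(1.693e+09) = 92.3 dB.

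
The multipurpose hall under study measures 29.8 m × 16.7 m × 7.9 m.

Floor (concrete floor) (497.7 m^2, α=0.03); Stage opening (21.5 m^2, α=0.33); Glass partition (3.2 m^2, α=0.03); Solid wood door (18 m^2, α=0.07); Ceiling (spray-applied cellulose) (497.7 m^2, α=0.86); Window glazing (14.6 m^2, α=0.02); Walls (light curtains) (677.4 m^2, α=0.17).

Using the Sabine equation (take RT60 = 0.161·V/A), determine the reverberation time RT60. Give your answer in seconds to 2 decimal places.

Summing Sᵢαᵢ: 14.931 + 7.095 + 0.096 + 1.260 + 428.022 + 0.292 + 115.158 → A = 566.854 sabins.
Volume V = 29.8 × 16.7 × 7.9 = 3931.514 m³.
Sabine: RT60 = 0.161 × 3931.514 / 566.854 = 1.12 s.

1.12 sec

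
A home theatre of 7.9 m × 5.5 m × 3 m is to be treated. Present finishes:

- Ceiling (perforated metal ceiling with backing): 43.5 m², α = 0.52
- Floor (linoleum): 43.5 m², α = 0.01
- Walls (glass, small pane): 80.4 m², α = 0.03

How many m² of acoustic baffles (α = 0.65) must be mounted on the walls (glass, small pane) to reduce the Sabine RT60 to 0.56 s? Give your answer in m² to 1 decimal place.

Equivalent absorption area: A₁ = 43.5×0.52 + 43.5×0.01 + 80.4×0.03 = 25.467 m².
V = 130.35 m³. Target absorption A₂ = 0.161 × 130.35 / 0.56 = 37.476 sabins.
ΔA needed = 37.476 − 25.467 = 12.009 sabins.
Each m² of panel replacing the walls (glass, small pane) adds (0.65 − 0.03) = 0.62 sabins.
Panel area = 12.009 / 0.62 = 19.4 m².

19.4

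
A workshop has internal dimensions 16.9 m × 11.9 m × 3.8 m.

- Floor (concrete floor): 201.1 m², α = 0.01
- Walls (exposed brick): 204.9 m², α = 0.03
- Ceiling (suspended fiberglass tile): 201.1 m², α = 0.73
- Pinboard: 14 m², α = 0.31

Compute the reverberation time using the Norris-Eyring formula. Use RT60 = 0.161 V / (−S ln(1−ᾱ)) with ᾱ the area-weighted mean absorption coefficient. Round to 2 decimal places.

S = Σ Sᵢ = 621.1 m².
Absorption A = 201.1·0.01 + 204.9·0.03 + 201.1·0.73 + 14·0.31 = 159.301 sabins.
ᾱ = 159.301 / 621.1 = 0.2565.
−S·ln(1−ᾱ) = −621.1 × ln(1 − 0.2565) = 184.086.
V = 16.9 × 11.9 × 3.8 = 764.218 m³.
RT60 = 0.161 × 764.218 / 184.086 = 0.67 s.

0.67 sec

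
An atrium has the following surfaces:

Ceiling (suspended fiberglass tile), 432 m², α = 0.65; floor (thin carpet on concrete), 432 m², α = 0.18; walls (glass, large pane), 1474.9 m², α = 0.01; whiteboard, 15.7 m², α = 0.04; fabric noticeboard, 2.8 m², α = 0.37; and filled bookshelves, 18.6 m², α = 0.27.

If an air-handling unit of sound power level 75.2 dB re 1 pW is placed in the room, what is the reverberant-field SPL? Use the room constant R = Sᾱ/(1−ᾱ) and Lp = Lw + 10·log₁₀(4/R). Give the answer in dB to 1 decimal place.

54.7 dB

Σ(Sᵢαᵢ) = 432×0.65 + 432×0.18 + 1474.9×0.01 + 15.7×0.04 + 2.8×0.37 + 18.6×0.27 = 379.995; total area S = 2376.0 m².
ᾱ = 379.995/2376.0 = 0.1599; R = Sᾱ/(1−ᾱ) = 379.995/(1−0.1599) = 452.321 m².
Lp = 75.2 + 10·log₁₀(4/452.321) = 75.2 + (-20.53) = 54.7 dB.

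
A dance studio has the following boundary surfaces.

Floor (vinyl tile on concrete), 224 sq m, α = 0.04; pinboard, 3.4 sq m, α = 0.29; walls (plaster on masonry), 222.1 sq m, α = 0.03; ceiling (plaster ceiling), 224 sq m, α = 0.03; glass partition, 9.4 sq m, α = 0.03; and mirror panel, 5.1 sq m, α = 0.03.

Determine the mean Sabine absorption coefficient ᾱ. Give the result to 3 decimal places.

Total surface area S = 688.0 sq m.
Weighted sum Σ Sα = 23.764.
ᾱ = 23.764 / 688.0 = 0.035.

0.035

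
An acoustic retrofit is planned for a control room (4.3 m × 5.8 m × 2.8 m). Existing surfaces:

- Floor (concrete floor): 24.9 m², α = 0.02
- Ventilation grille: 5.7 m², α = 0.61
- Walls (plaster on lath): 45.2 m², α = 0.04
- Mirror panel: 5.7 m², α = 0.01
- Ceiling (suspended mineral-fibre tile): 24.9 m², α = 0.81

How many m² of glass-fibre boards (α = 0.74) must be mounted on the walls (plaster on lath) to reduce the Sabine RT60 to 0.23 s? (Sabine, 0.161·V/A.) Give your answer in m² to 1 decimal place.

32.7

Equivalent absorption area: A₁ = 24.9·0.02 + 5.7·0.61 + 45.2·0.04 + 5.7·0.01 + 24.9·0.81 = 26.009 m².
V = 69.832 m³. Target absorption A₂ = 0.161 × 69.832 / 0.23 = 48.882 sabins.
ΔA needed = 48.882 − 26.009 = 22.873 sabins.
Net gain per m²: Δα = 0.74 − 0.04 = 0.70.
Panel area = 22.873 / 0.70 = 32.7 m².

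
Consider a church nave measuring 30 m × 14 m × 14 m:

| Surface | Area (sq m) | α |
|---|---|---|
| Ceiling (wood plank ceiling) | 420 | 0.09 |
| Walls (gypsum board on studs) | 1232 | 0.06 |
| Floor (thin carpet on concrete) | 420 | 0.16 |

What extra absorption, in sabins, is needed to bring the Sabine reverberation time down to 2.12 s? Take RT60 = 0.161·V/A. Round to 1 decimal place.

Summing Sᵢαᵢ: 37.800 + 73.920 + 67.200 → A₁ = 178.920 sabins.
Target A₂ = 0.161·5880/2.12 = 446.547 sabins (V = 5880 m³).
Additional absorption ΔA = 446.547 − 178.920 = 267.6 sabins.

267.6 sabins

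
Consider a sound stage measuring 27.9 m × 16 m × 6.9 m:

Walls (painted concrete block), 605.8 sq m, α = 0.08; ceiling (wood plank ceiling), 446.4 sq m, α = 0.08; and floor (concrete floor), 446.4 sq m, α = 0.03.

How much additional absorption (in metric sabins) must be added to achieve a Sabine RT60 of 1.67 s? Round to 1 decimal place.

A₁ = Σ Sᵢαᵢ = 605.8·0.08 + 446.4·0.08 + 446.4·0.03 = 97.568 sabins.
For T = 1.67 s, need A₂ = 0.161·V/T = 0.161·3080.16/1.67 = 296.950 sabins.
ΔA = A₂ − A₁ = 296.950 − 97.568 = 199.4 sabins.

199.4 sabins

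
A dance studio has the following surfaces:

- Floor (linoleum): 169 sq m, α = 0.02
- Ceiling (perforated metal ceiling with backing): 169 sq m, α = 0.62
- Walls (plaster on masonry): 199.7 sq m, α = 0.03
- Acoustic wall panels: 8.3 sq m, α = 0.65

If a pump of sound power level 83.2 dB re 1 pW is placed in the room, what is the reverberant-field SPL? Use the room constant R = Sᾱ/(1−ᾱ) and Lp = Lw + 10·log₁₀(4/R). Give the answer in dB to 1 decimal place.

Σ(Sᵢαᵢ) = 169×0.02 + 169×0.62 + 199.7×0.03 + 8.3×0.65 = 119.546; total area S = 546.0 sq m.
ᾱ = 0.2189, so room constant R = A/(1−ᾱ) = 153.048 sq m.
Lp = Lw + 10 log₁₀(4/R) = 83.2 -15.83 = 67.4 dB.

67.4 dB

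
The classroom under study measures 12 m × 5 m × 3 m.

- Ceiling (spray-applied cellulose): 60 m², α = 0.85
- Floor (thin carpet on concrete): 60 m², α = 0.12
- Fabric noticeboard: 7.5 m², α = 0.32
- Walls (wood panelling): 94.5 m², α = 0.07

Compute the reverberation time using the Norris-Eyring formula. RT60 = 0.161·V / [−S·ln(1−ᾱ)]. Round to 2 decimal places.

0.36 sec

S = Σ Sᵢ = 222.0 m².
Σ(Sᵢαᵢ) = 60·0.85 + 60·0.12 + 7.5·0.32 + 94.5·0.07 = 67.215.
Mean coefficient ᾱ = A/S = 0.3028.
Eyring denominator: −S ln(1−ᾱ) = 80.072.
V = 12 × 5 × 3 = 180 m³.
RT60 = 0.161 × 180 / 80.072 = 0.36 s.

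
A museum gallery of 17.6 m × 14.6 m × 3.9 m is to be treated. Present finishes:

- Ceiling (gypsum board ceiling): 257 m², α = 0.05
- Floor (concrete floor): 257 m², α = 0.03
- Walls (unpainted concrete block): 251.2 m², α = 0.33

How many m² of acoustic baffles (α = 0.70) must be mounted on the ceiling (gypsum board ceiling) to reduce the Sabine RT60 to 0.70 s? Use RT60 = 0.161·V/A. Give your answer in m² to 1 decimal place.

195.4

A₁ = Σ Sᵢαᵢ = 257×0.05 + 257×0.03 + 251.2×0.33 = 103.456 sabins.
Required A₂ = 0.161·1002.144/0.70 = 230.493 sabins.
ΔA needed = 230.493 − 103.456 = 127.037 sabins.
Net gain per m²: Δα = 0.70 − 0.05 = 0.65.
Panel area = 127.037 / 0.65 = 195.4 m².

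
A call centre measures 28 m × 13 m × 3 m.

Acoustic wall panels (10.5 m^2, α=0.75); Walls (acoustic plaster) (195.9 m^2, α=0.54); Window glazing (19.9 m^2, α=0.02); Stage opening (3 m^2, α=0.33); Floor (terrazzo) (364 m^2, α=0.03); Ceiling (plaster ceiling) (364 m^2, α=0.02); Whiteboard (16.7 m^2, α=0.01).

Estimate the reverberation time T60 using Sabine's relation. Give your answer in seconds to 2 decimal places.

Summing Sᵢαᵢ: 7.875 + 105.786 + 0.398 + 0.990 + 10.920 + 7.280 + 0.167 → A = 133.416 sabins.
V = 28·13·3 = 1092 m³.
Sabine: RT60 = 0.161 × 1092 / 133.416 = 1.32 s.

1.32 s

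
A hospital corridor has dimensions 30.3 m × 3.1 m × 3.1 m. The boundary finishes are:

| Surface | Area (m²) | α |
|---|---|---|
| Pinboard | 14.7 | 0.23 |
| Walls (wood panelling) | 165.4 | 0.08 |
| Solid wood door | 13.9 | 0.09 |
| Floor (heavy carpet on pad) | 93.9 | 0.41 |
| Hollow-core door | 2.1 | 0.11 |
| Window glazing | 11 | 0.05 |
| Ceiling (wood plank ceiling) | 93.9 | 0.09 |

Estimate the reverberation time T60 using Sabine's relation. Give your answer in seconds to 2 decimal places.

A = Σ Sᵢαᵢ = 14.7*0.23 + 165.4*0.08 + 13.9*0.09 + 93.9*0.41 + 2.1*0.11 + 11*0.05 + 93.9*0.09 = 65.595 sabins.
V = 30.3·3.1·3.1 = 291.183 m³.
T = 0.161 V/A = 0.161·291.183/65.595 = 0.71 s.

0.71 s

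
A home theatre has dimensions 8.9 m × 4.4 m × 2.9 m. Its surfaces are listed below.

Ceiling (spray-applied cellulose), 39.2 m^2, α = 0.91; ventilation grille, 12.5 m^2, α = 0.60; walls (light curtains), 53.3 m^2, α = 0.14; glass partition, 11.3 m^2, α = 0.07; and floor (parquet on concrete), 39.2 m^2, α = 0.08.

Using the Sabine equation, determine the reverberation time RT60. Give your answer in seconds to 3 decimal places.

A = Σ Sᵢαᵢ = 39.2×0.91 + 12.5×0.60 + 53.3×0.14 + 11.3×0.07 + 39.2×0.08 = 54.561 sabins.
Room volume: 113.564 m³.
RT60 = 0.161 · V / A = 0.161 × 113.564 / 54.561 = 0.335 s.

0.335 s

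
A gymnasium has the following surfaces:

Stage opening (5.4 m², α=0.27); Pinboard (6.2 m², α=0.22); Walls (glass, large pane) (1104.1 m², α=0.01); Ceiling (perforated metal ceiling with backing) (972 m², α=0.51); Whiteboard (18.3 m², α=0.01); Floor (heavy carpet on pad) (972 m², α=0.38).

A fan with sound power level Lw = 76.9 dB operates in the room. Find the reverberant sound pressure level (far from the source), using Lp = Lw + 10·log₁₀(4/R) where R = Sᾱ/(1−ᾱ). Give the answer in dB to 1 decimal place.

A = 879.126 sabins; S = 3078.0 m².
ᾱ = 879.126/3078.0 = 0.2856; R = Sᾱ/(1−ᾱ) = 879.126/(1−0.2856) = 1230.580 m².
Lp = Lw + 10 log₁₀(4/R) = 76.9 -24.88 = 52.0 dB.

52.0 dB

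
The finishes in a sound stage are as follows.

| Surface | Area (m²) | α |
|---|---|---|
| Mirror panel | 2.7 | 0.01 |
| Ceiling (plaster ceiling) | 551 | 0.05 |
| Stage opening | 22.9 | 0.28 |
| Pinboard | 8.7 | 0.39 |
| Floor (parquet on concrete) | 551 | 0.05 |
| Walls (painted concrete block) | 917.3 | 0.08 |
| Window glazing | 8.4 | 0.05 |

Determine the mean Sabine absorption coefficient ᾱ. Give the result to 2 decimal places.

Total surface area S = 2062.0 m².
Σ(Sᵢαᵢ) = 2.7*0.01 + 551*0.05 + 22.9*0.28 + 8.7*0.39 + 551*0.05 + 917.3*0.08 + 8.4*0.05 = 138.736.
ᾱ = 138.736 / 2062.0 = 0.07.

0.07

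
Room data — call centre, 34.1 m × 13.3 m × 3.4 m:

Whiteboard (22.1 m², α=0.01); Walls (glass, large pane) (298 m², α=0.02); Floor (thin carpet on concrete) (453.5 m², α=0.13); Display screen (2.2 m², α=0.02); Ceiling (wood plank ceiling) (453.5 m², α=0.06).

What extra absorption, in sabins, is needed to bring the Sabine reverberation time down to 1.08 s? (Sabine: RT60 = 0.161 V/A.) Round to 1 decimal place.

A₁ = Σ Sᵢαᵢ = 22.1×0.01 + 298×0.02 + 453.5×0.13 + 2.2×0.02 + 453.5×0.06 = 92.390 sabins.
Target A₂ = 0.161·1542.002/1.08 = 229.873 sabins (V = 1542.002 m³).
Additional absorption ΔA = 229.873 − 92.390 = 137.5 sabins.

137.5 sabins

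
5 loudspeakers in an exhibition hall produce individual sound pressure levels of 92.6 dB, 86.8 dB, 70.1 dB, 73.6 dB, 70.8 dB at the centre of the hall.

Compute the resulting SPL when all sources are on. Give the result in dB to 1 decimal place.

93.7 dB

Converting to relative power and adding: 10^(92.6/10) + 10^(86.8/10) + 10^(70.1/10) + 10^(73.6/10) + 10^(70.8/10) = 2.343e+09.
Combined level = 10 log₁₀(2.343e+09) = 93.7 dB.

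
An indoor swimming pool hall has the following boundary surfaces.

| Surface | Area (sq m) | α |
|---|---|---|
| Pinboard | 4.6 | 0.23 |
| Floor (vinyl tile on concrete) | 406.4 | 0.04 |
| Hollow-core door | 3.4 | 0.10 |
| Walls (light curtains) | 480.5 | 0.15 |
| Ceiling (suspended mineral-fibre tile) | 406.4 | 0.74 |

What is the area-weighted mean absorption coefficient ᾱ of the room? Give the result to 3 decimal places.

0.300

S = Σ Sᵢ = 4.6 + 406.4 + 3.4 + 480.5 + 406.4 = 1301.3 sq m.
Weighted sum Σ Sα = 390.465.
ᾱ = A/S = 0.300.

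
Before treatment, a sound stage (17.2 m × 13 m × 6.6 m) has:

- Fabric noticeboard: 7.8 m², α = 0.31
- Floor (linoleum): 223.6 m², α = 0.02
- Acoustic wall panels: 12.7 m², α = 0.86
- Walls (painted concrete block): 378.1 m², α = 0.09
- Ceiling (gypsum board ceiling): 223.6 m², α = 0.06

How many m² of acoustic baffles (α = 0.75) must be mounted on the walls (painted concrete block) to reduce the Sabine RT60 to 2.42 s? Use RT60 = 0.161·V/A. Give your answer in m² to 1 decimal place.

A₁ = Σ Sᵢαᵢ = 7.8*0.31 + 223.6*0.02 + 12.7*0.86 + 378.1*0.09 + 223.6*0.06 = 65.257 sabins.
V = 1475.76 m³. Target absorption A₂ = 0.161 × 1475.76 / 2.42 = 98.181 sabins.
ΔA needed = 98.181 − 65.257 = 32.924 sabins.
Net gain per m²: Δα = 0.75 − 0.09 = 0.66.
Panel area = 32.924 / 0.66 = 49.9 m².

49.9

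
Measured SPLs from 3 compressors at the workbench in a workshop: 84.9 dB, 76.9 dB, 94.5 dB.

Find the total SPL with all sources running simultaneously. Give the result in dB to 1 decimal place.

Sum in the linear (power) domain: Σ 10^(Lᵢ/10) = 10^(84.9/10) + 10^(76.9/10) + 10^(94.5/10) = 3.176e+09.
Back to dB: 10·log₁₀ Σ = 95.0 dB.

95.0 dB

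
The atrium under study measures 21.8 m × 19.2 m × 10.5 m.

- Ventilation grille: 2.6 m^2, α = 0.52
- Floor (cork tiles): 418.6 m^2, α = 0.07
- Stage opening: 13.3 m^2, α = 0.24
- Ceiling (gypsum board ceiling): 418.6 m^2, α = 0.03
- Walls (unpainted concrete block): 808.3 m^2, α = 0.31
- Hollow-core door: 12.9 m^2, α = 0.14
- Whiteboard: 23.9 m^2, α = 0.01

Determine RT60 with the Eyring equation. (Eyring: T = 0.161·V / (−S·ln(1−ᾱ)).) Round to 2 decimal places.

2.15 sec

S = Σ Sᵢ = 1698.2 m^2.
Absorption A = 2.6×0.52 + 418.6×0.07 + 13.3×0.24 + 418.6×0.03 + 808.3×0.31 + 12.9×0.14 + 23.9×0.01 = 299.022 sabins.
ᾱ = 299.022 / 1698.2 = 0.1761.
Eyring denominator: −S ln(1−ᾱ) = 328.952.
V = 21.8 × 19.2 × 10.5 = 4394.88 m³.
RT60 = 0.161 × 4394.88 / 328.952 = 2.15 s.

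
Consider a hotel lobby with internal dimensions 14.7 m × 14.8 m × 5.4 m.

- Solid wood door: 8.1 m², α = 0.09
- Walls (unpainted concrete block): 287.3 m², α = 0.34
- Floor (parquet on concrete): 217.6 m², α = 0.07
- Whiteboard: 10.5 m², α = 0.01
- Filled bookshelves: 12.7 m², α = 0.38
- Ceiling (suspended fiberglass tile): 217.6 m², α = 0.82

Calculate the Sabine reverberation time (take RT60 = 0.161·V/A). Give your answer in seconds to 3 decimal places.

Equivalent absorption area: A = 8.1·0.09 + 287.3·0.34 + 217.6·0.07 + 10.5·0.01 + 12.7·0.38 + 217.6·0.82 = 297.006 m².
Volume V = 14.7 × 14.8 × 5.4 = 1174.824 m³.
Sabine: RT60 = 0.161 × 1174.824 / 297.006 = 0.637 s.

0.637 seconds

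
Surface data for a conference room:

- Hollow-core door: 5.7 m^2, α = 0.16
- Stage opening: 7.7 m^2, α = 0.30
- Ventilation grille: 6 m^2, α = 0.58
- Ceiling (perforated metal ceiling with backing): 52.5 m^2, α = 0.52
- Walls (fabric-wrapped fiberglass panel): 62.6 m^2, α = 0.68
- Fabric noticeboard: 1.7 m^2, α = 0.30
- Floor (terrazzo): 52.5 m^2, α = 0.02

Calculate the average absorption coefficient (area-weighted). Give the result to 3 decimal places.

0.414

Total surface area S = 188.7 m^2.
Weighted sum Σ Sα = 78.130.
ᾱ = A/S = 0.414.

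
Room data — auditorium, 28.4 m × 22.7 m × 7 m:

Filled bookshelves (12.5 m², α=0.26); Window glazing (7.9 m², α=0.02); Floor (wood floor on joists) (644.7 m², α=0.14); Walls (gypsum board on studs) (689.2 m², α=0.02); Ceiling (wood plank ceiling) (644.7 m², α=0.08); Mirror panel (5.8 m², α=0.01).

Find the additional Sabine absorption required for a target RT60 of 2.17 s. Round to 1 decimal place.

175.7 sabins

Equivalent absorption area: A₁ = 12.5*0.26 + 7.9*0.02 + 644.7*0.14 + 689.2*0.02 + 644.7*0.08 + 5.8*0.01 = 159.084 m².
For T = 2.17 s, need A₂ = 0.161·V/T = 0.161·4512.76/2.17 = 334.818 sabins.
ΔA = A₂ − A₁ = 334.818 − 159.084 = 175.7 sabins.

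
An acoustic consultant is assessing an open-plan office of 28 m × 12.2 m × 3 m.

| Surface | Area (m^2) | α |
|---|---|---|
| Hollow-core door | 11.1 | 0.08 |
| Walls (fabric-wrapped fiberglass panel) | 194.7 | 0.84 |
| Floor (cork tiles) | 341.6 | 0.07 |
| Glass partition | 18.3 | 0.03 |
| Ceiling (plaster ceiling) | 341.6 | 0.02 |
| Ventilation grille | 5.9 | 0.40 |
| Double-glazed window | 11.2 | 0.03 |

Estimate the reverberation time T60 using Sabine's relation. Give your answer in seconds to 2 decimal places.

0.83 s

Total absorption A = 11.1*0.08 + 194.7*0.84 + 341.6*0.07 + 18.3*0.03 + 341.6*0.02 + 5.9*0.40 + 11.2*0.03
  = 0.888 + 163.548 + 23.912 + 0.549 + 6.832 + 2.360 + 0.336 = 198.425 m^2 sabins.
Room volume: 1024.8 m³.
Sabine: RT60 = 0.161 × 1024.8 / 198.425 = 0.83 s.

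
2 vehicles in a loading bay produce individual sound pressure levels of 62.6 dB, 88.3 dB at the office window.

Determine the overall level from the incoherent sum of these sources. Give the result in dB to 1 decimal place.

88.3 dB

Sum in the linear (power) domain: Σ 10^(Lᵢ/10) = 10^(62.6/10) + 10^(88.3/10) = 6.779e+08.
L_total = 10·log₁₀(6.779e+08) = 88.3 dB.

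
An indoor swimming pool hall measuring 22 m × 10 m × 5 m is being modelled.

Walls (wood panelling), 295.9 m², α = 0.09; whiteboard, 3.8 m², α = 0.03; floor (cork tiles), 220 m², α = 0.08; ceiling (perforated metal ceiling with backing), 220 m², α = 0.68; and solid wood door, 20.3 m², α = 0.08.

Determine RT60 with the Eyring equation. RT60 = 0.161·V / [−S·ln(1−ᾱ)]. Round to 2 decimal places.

0.78 seconds

S = Σ Sᵢ = 760.0 m².
Σ(Sᵢαᵢ) = 295.9·0.09 + 3.8·0.03 + 220·0.08 + 220·0.68 + 20.3·0.08 = 195.569.
ᾱ = 195.569 / 760.0 = 0.2573.
−S·ln(1−ᾱ) = −760.0 × ln(1 − 0.2573) = 226.072.
V = 22 × 10 × 5 = 1100 m³.
RT60 = 0.161 × 1100 / 226.072 = 0.78 s.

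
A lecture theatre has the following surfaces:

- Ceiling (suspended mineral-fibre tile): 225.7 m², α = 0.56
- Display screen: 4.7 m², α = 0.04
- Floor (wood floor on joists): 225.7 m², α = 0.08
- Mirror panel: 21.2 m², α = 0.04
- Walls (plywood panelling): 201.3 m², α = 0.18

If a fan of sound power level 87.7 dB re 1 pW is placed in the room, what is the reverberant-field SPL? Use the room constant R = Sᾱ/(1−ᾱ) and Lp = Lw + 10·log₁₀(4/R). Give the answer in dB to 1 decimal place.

Σ(Sᵢαᵢ) = 225.7·0.56 + 4.7·0.04 + 225.7·0.08 + 21.2·0.04 + 201.3·0.18 = 181.718; total area S = 678.6 m².
ᾱ = 181.718/678.6 = 0.2678; R = Sᾱ/(1−ᾱ) = 181.718/(1−0.2678) = 248.181 m².
Lp = 87.7 + 10·log₁₀(4/248.181) = 87.7 + (-17.93) = 69.8 dB.

69.8 dB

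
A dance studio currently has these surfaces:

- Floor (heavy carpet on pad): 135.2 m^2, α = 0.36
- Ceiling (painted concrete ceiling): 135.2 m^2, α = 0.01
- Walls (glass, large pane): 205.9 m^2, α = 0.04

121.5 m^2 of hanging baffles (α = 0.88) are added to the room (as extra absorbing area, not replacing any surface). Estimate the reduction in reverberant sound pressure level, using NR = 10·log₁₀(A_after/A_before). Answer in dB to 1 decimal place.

Equivalent absorption area: A_before = 135.2×0.36 + 135.2×0.01 + 205.9×0.04 = 58.260 m^2.
Treatment contributes 121.5·0.88 = 106.920 sabins.
New total A_after = 165.180 sabins.
NR = 10·log₁₀(165.180/58.260) = 4.5 dB.

4.5 dB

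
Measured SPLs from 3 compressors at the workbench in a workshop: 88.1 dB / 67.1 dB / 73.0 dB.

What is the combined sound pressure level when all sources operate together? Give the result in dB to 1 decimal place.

Σ 10^(Lᵢ/10) = 6.707e+08.
Combined level = 10 log₁₀(6.707e+08) = 88.3 dB.

88.3 dB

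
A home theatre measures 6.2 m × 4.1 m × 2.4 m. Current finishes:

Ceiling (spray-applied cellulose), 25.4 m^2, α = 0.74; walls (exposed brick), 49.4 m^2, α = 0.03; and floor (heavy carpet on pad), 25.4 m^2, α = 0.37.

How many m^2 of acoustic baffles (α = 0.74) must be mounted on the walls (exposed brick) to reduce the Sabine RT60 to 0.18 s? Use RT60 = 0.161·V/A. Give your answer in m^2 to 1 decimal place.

35.1

Total absorption A₁ = 25.4*0.74 + 49.4*0.03 + 25.4*0.37
  = 18.796 + 1.482 + 9.398 = 29.676 m^2 sabins.
V = 61.008 m³. Target absorption A₂ = 0.161 × 61.008 / 0.18 = 54.568 sabins.
Absorption to add: 54.568 − 29.676 = 24.892 sabins.
Net gain per m^2: Δα = 0.74 − 0.03 = 0.71.
Area = ΔA/Δα = 24.892/0.71 = 35.1 m^2.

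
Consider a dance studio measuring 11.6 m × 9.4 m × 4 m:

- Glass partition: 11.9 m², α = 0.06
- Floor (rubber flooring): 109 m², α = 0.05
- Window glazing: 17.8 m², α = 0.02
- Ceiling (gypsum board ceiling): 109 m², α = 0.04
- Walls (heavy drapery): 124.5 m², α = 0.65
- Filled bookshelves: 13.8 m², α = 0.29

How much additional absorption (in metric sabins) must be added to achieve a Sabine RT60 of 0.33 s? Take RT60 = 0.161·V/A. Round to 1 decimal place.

Summing Sᵢαᵢ: 0.714 + 5.450 + 0.356 + 4.360 + 80.925 + 4.002 → A₁ = 95.807 sabins.
V = 436.16 m³. Required absorption A₂ = 0.161 × 436.16 / 0.33 = 212.793 sabins.
ΔA = A₂ − A₁ = 212.793 − 95.807 = 117.0 sabins.

117.0 sabins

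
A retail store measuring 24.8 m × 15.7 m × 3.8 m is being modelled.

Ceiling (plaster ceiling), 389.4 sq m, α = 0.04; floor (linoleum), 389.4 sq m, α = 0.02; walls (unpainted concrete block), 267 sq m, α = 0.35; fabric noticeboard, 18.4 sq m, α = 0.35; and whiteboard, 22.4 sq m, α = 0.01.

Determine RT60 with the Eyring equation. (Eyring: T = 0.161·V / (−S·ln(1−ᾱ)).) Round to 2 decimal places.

1.82 s

S = Σ Sᵢ = 1086.6 sq m.
Absorption A = 389.4·0.04 + 389.4·0.02 + 267·0.35 + 18.4·0.35 + 22.4·0.01 = 123.478 sabins.
Mean coefficient ᾱ = A/S = 0.1136.
Eyring denominator: −S ln(1−ᾱ) = 131.030.
V = 24.8 × 15.7 × 3.8 = 1479.568 m³.
T = 0.161·V/[−S·ln(1−ᾱ)] = 0.161·1479.568/131.030 = 1.82 s.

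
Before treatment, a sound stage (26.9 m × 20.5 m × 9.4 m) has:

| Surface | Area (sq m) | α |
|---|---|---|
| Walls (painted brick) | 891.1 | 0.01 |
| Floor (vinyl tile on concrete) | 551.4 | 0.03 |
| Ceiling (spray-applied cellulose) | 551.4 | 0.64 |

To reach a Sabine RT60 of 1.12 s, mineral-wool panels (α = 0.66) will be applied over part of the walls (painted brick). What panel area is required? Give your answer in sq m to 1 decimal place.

564.3

Summing Sᵢαᵢ: 8.911 + 16.542 + 352.896 → A₁ = 378.349 sabins.
V = 5183.63 m³. Target absorption A₂ = 0.161 × 5183.63 / 1.12 = 745.147 sabins.
Absorption to add: 745.147 − 378.349 = 366.798 sabins.
Each sq m of panel replacing the walls (painted brick) adds (0.66 − 0.01) = 0.65 sabins.
Area = ΔA/Δα = 366.798/0.65 = 564.3 sq m.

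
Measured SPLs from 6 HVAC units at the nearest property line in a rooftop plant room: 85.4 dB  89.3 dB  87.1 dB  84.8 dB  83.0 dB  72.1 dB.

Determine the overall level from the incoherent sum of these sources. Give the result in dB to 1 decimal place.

93.5 dB

Σ 10^(Lᵢ/10) = 2.228e+09.
Combined level = 10 log₁₀(2.228e+09) = 93.5 dB.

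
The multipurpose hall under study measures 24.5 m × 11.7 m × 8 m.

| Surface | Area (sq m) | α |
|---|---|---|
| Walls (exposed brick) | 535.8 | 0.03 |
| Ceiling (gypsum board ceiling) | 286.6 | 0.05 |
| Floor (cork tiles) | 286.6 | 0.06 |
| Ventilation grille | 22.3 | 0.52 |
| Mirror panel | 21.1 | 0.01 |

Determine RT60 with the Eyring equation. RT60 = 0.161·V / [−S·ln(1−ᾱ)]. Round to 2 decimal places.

6.05 s

S = Σ Sᵢ = 1152.4 sq m.
Absorption A = 535.8·0.03 + 286.6·0.05 + 286.6·0.06 + 22.3·0.52 + 21.1·0.01 = 59.407 sabins.
ᾱ = 59.407 / 1152.4 = 0.0516.
−S·ln(1−ᾱ) = −1152.4 × ln(1 − 0.0516) = 61.053.
V = 24.5 × 11.7 × 8 = 2293.2 m³.
RT60 = 0.161 × 2293.2 / 61.053 = 6.05 s.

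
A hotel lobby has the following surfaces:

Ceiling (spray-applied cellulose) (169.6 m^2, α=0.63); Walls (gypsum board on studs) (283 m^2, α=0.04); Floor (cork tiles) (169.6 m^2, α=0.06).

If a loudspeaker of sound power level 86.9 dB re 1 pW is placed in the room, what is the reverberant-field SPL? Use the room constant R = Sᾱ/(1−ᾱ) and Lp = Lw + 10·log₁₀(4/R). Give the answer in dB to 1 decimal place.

70.8 dB

Σ(Sᵢαᵢ) = 169.6·0.63 + 283·0.04 + 169.6·0.06 = 128.344; total area S = 622.2 m^2.
ᾱ = 128.344/622.2 = 0.2063; R = Sᾱ/(1−ᾱ) = 128.344/(1−0.2063) = 161.703 m^2.
Lp = 86.9 + 10·log₁₀(4/161.703) = 86.9 + (-16.07) = 70.8 dB.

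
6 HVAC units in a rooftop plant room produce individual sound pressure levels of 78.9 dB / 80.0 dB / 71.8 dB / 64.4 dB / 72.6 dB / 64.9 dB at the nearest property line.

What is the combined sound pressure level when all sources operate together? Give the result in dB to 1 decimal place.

Sum in the linear (power) domain: Σ 10^(Lᵢ/10) = 10^(78.9/10) + 10^(80.0/10) + 10^(71.8/10) + 10^(64.4/10) + 10^(72.6/10) + 10^(64.9/10) = 2.168e+08.
Combined level = 10 log₁₀(2.168e+08) = 83.4 dB.

83.4 dB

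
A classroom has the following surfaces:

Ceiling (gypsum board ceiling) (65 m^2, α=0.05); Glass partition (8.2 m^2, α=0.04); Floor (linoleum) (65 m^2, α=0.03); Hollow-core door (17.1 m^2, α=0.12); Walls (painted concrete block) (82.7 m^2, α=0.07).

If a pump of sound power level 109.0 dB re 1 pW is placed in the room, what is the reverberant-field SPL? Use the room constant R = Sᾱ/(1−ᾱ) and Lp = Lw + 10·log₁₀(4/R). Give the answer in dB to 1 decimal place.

A = 13.369 sabins; S = 238.0 m^2.
ᾱ = 0.0562, so room constant R = A/(1−ᾱ) = 14.165 m^2.
Lp = 109.0 + 10·log₁₀(4/14.165) = 109.0 + (-5.49) = 103.5 dB.

103.5 dB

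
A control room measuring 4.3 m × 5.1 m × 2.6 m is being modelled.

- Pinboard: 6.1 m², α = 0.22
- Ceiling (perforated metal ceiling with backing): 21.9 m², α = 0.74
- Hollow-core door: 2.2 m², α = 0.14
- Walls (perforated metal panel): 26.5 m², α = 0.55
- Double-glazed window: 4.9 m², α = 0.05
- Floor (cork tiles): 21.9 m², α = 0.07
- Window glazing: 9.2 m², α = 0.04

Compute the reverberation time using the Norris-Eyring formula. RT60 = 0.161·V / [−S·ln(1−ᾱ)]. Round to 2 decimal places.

Total surface area S = 6.1 + 21.9 + 2.2 + 26.5 + 4.9 + 21.9 + 9.2 = 92.7 m².
Absorption A = 6.1·0.22 + 21.9·0.74 + 2.2·0.14 + 26.5·0.55 + 4.9·0.05 + 21.9·0.07 + 9.2·0.04 = 34.577 sabins.
ᾱ = 34.577 / 92.7 = 0.3730.
Eyring denominator: −S ln(1−ᾱ) = 43.273.
V = 4.3 × 5.1 × 2.6 = 57.018 m³.
RT60 = 0.161 × 57.018 / 43.273 = 0.21 s.

0.21 s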